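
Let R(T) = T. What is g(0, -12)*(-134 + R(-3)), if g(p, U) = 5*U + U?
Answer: 9864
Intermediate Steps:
g(p, U) = 6*U
g(0, -12)*(-134 + R(-3)) = (6*(-12))*(-134 - 3) = -72*(-137) = 9864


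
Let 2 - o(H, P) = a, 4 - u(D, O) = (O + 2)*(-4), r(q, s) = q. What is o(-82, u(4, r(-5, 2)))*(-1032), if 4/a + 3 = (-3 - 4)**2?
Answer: -45408/23 ≈ -1974.3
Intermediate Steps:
a = 2/23 (a = 4/(-3 + (-3 - 4)**2) = 4/(-3 + (-7)**2) = 4/(-3 + 49) = 4/46 = 4*(1/46) = 2/23 ≈ 0.086957)
u(D, O) = 12 + 4*O (u(D, O) = 4 - (O + 2)*(-4) = 4 - (2 + O)*(-4) = 4 - (-8 - 4*O) = 4 + (8 + 4*O) = 12 + 4*O)
o(H, P) = 44/23 (o(H, P) = 2 - 1*2/23 = 2 - 2/23 = 44/23)
o(-82, u(4, r(-5, 2)))*(-1032) = (44/23)*(-1032) = -45408/23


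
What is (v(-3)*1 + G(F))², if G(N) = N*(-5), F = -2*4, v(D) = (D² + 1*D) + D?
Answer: 1849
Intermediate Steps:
v(D) = D² + 2*D (v(D) = (D² + D) + D = (D + D²) + D = D² + 2*D)
F = -8
G(N) = -5*N
(v(-3)*1 + G(F))² = (-3*(2 - 3)*1 - 5*(-8))² = (-3*(-1)*1 + 40)² = (3*1 + 40)² = (3 + 40)² = 43² = 1849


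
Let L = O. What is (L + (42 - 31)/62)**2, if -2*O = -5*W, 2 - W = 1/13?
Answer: 4036081/162409 ≈ 24.851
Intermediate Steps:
W = 25/13 (W = 2 - 1/13 = 25/13 ≈ 1.9231)
O = 125/26 (O = -(-5)*25/(2*13) = -1/2*(-125/13) = 125/26 ≈ 4.8077)
L = 125/26 ≈ 4.8077
(L + (42 - 31)/62)**2 = (125/26 + (42 - 31)/62)**2 = (125/26 + 11*(1/62))**2 = (125/26 + 11/62)**2 = (2009/403)**2 = 4036081/162409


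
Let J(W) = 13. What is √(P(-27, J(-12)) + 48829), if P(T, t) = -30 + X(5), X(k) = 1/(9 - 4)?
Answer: 2*√304995/5 ≈ 220.91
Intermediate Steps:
X(k) = ⅕ (X(k) = 1/5 = ⅕)
P(T, t) = -149/5 (P(T, t) = -30 + ⅕ = -149/5)
√(P(-27, J(-12)) + 48829) = √(-149/5 + 48829) = √(243996/5) = 2*√304995/5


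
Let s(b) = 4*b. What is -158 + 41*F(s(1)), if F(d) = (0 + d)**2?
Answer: 498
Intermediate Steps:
F(d) = d**2
-158 + 41*F(s(1)) = -158 + 41*(4*1)**2 = -158 + 41*4**2 = -158 + 41*16 = -158 + 656 = 498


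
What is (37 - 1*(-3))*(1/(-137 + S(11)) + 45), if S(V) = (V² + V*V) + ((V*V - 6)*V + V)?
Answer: 2485840/1381 ≈ 1800.0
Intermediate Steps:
S(V) = V + 2*V² + V*(-6 + V²) (S(V) = (V² + V²) + ((V² - 6)*V + V) = 2*V² + ((-6 + V²)*V + V) = 2*V² + (V*(-6 + V²) + V) = 2*V² + (V + V*(-6 + V²)) = V + 2*V² + V*(-6 + V²))
(37 - 1*(-3))*(1/(-137 + S(11)) + 45) = (37 - 1*(-3))*(1/(-137 + 11*(-5 + 11² + 2*11)) + 45) = (37 + 3)*(1/(-137 + 11*(-5 + 121 + 22)) + 45) = 40*(1/(-137 + 11*138) + 45) = 40*(1/(-137 + 1518) + 45) = 40*(1/1381 + 45) = 40*(62146/1381) = 2485840/1381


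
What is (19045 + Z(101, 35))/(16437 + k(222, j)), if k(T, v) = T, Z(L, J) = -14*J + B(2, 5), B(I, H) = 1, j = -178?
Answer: 18556/16659 ≈ 1.1139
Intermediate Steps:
Z(L, J) = 1 - 14*J (Z(L, J) = -14*J + 1 = 1 - 14*J)
(19045 + Z(101, 35))/(16437 + k(222, j)) = (19045 + (1 - 14*35))/(16437 + 222) = (19045 + (1 - 490))/16659 = (19045 - 489)*(1/16659) = 18556*(1/16659) = 18556/16659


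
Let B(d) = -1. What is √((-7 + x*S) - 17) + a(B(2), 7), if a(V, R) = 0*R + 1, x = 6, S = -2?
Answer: 1 + 6*I ≈ 1.0 + 6.0*I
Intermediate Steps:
a(V, R) = 1 (a(V, R) = 0 + 1 = 1)
√((-7 + x*S) - 17) + a(B(2), 7) = √((-7 + 6*(-2)) - 17) + 1 = √((-7 - 12) - 17) + 1 = √(-19 - 17) + 1 = √(-36) + 1 = 6*I + 1 = 1 + 6*I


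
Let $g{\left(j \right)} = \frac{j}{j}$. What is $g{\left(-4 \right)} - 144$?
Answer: $-143$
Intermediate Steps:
$g{\left(j \right)} = 1$
$g{\left(-4 \right)} - 144 = 1 - 144 = -143$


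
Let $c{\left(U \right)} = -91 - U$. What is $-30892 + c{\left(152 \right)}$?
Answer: $-31135$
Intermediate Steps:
$-30892 + c{\left(152 \right)} = -30892 - 243 = -31135$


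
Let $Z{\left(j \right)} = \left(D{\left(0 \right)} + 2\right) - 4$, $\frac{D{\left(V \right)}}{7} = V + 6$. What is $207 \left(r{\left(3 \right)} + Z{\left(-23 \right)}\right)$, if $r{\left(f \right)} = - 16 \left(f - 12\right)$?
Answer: $38088$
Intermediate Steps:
$r{\left(f \right)} = 192 - 16 f$ ($r{\left(f \right)} = - 16 \left(-12 + f\right) = 192 - 16 f$)
$D{\left(V \right)} = 42 + 7 V$ ($D{\left(V \right)} = 7 \left(V + 6\right) = 7 \left(6 + V\right) = 42 + 7 V$)
$Z{\left(j \right)} = 40$ ($Z{\left(j \right)} = \left(\left(42 + 7 \cdot 0\right) + 2\right) - 4 = \left(\left(42 + 0\right) + 2\right) - 4 = \left(42 + 2\right) - 4 = 44 - 4 = 40$)
$207 \left(r{\left(3 \right)} + Z{\left(-23 \right)}\right) = 207 \left(\left(192 - 48\right) + 40\right) = 207 \left(144 + 40\right) = 207 \cdot 184 = 38088$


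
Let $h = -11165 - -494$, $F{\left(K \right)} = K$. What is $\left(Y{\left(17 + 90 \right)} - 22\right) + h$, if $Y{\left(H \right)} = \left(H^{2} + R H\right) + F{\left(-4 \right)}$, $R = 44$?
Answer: $5460$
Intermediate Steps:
$h = -10671$ ($h = -11165 + 494 = -10671$)
$Y{\left(H \right)} = -4 + H^{2} + 44 H$ ($Y{\left(H \right)} = \left(H^{2} + 44 H\right) - 4 = -4 + H^{2} + 44 H$)
$\left(Y{\left(17 + 90 \right)} - 22\right) + h = \left(\left(-4 + \left(17 + 90\right)^{2} + 44 \left(17 + 90\right)\right) - 22\right) - 10671 = \left(\left(-4 + 107^{2} + 44 \cdot 107\right) - 22\right) - 10671 = \left(\left(-4 + 11449 + 4708\right) - 22\right) - 10671 = \left(16153 - 22\right) - 10671 = 16131 - 10671 = 5460$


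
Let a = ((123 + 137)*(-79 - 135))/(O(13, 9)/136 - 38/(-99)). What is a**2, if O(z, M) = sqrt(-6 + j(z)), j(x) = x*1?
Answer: 15027323167563002294169600/709669193906689 - 574262085522113799782400*sqrt(7)/709669193906689 ≈ 1.9034e+10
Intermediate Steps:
j(x) = x
O(z, M) = sqrt(-6 + z)
a = -55640/(38/99 + sqrt(7)/136) (a = ((123 + 137)*(-79 - 135))/(sqrt(-6 + 13)/136 - 38/(-99)) = (260*(-214))/(sqrt(7)*(1/136) - 38*(-1/99)) = -55640/(sqrt(7)/136 + 38/99) = -55640/(38/99 + sqrt(7)/136) ≈ -1.3796e+5)
a**2 = (-3871539809280/26639617 + 74164559040*sqrt(7)/26639617)**2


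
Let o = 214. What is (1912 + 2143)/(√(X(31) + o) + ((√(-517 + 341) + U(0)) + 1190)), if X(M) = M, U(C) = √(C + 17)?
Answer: 4055/(1190 + √17 + 7*√5 + 4*I*√11) ≈ 3.3515 - 0.036752*I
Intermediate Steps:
U(C) = √(17 + C)
(1912 + 2143)/(√(X(31) + o) + ((√(-517 + 341) + U(0)) + 1190)) = (1912 + 2143)/(√(31 + 214) + ((√(-517 + 341) + √(17 + 0)) + 1190)) = 4055/(√245 + ((√(-176) + √17) + 1190)) = 4055/(7*√5 + ((4*I*√11 + √17) + 1190)) = 4055/(7*√5 + ((√17 + 4*I*√11) + 1190)) = 4055/(7*√5 + (1190 + √17 + 4*I*√11)) = 4055/(1190 + √17 + 7*√5 + 4*I*√11)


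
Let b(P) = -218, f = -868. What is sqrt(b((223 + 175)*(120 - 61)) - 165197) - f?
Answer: 868 + I*sqrt(165415) ≈ 868.0 + 406.71*I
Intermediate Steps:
sqrt(b((223 + 175)*(120 - 61)) - 165197) - f = sqrt(-218 - 165197) - 1*(-868) = sqrt(-165415) + 868 = I*sqrt(165415) + 868 = 868 + I*sqrt(165415)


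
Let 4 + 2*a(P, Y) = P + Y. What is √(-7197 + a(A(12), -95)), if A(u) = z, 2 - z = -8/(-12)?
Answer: 5*I*√10434/6 ≈ 85.122*I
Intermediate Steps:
z = 4/3 (z = 2 - (-8)/(-12) = 2 - (-8)*(-1)/12 = 2 - 1*⅔ = 2 - ⅔ = 4/3 ≈ 1.3333)
A(u) = 4/3
a(P, Y) = -2 + P/2 + Y/2 (a(P, Y) = -2 + (P + Y)/2 = -2 + (P/2 + Y/2) = -2 + P/2 + Y/2)
√(-7197 + a(A(12), -95)) = √(-7197 + (-2 + (½)*(4/3) + (½)*(-95))) = √(-7197 + (-2 + ⅔ - 95/2)) = √(-7197 - 293/6) = √(-43475/6) = 5*I*√10434/6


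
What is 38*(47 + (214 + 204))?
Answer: 17670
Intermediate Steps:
38*(47 + (214 + 204)) = 38*(47 + 418) = 38*465 = 17670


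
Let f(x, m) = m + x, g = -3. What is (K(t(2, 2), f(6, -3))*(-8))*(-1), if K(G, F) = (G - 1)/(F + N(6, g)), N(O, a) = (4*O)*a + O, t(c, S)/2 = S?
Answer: -8/21 ≈ -0.38095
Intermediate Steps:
t(c, S) = 2*S
N(O, a) = O + 4*O*a (N(O, a) = 4*O*a + O = O + 4*O*a)
K(G, F) = (-1 + G)/(-66 + F) (K(G, F) = (G - 1)/(F + 6*(1 + 4*(-3))) = (-1 + G)/(F + 6*(1 - 12)) = (-1 + G)/(F + 6*(-11)) = (-1 + G)/(F - 66) = (-1 + G)/(-66 + F))
(K(t(2, 2), f(6, -3))*(-8))*(-1) = (((-1 + 2*2)/(-66 + (-3 + 6)))*(-8))*(-1) = (((-1 + 4)/(-66 + 3))*(-8))*(-1) = ((3/(-63))*(-8))*(-1) = (-1/63*3*(-8))*(-1) = -1/21*(-8)*(-1) = (8/21)*(-1) = -8/21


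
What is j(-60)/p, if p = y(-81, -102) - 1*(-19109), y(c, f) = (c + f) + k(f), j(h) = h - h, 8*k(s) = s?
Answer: 0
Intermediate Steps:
k(s) = s/8
j(h) = 0
y(c, f) = c + 9*f/8 (y(c, f) = (c + f) + f/8 = c + 9*f/8)
p = 75653/4 (p = (-81 + (9/8)*(-102)) - 1*(-19109) = (-81 - 459/4) + 19109 = -783/4 + 19109 = 75653/4 ≈ 18913.)
j(-60)/p = 0/(75653/4) = 0*(4/75653) = 0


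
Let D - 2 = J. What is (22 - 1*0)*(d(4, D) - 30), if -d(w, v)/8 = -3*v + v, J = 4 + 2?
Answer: 2156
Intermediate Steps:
J = 6
D = 8 (D = 2 + 6 = 8)
d(w, v) = 16*v (d(w, v) = -8*(-3*v + v) = -(-16)*v = 16*v)
(22 - 1*0)*(d(4, D) - 30) = (22 - 1*0)*(16*8 - 30) = (22 + 0)*(128 - 30) = 22*98 = 2156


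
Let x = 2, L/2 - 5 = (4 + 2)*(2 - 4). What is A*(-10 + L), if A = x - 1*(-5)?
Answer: -168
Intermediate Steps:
L = -14 (L = 10 + 2*((4 + 2)*(2 - 4)) = 10 + 2*(6*(-2)) = 10 + 2*(-12) = 10 - 24 = -14)
A = 7 (A = 2 - 1*(-5) = 2 + 5 = 7)
A*(-10 + L) = 7*(-10 - 14) = 7*(-24) = -168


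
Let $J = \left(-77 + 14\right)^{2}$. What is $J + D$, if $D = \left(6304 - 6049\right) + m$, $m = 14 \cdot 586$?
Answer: $12428$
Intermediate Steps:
$m = 8204$
$D = 8459$ ($D = \left(6304 - 6049\right) + 8204 = 255 + 8204 = 8459$)
$J = 3969$ ($J = \left(-63\right)^{2} = 3969$)
$J + D = 3969 + 8459 = 12428$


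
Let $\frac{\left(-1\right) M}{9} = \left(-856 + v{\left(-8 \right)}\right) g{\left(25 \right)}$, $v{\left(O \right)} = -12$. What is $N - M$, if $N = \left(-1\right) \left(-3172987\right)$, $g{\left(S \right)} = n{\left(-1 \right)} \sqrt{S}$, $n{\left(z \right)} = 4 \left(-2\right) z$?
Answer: $2860507$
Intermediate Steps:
$n{\left(z \right)} = - 8 z$
$g{\left(S \right)} = 8 \sqrt{S}$ ($g{\left(S \right)} = \left(-8\right) \left(-1\right) \sqrt{S} = 8 \sqrt{S}$)
$M = 312480$ ($M = - 9 \left(-856 - 12\right) 8 \sqrt{25} = - 9 \left(- 868 \cdot 8 \cdot 5\right) = - 9 \left(\left(-868\right) 40\right) = \left(-9\right) \left(-34720\right) = 312480$)
$N = 3172987$
$N - M = 3172987 - 312480 = 2860507$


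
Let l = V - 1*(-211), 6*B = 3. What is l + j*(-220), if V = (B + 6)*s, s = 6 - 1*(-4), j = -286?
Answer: 63196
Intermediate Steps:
s = 10 (s = 6 + 4 = 10)
B = ½ (B = (⅙)*3 = ½ ≈ 0.50000)
V = 65 (V = (½ + 6)*10 = (13/2)*10 = 65)
l = 276 (l = 65 - 1*(-211) = 65 + 211 = 276)
l + j*(-220) = 276 - 286*(-220) = 276 + 62920 = 63196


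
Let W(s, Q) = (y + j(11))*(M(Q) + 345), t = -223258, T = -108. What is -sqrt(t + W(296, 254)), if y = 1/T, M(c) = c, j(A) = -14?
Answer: -I*sqrt(75054453)/18 ≈ -481.3*I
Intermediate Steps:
y = -1/108 (y = 1/(-108) = -1/108 ≈ -0.0092593)
W(s, Q) = -173995/36 - 1513*Q/108 (W(s, Q) = (-1/108 - 14)*(Q + 345) = -1513*(345 + Q)/108 = -173995/36 - 1513*Q/108)
-sqrt(t + W(296, 254)) = -sqrt(-223258 + (-173995/36 - 1513/108*254)) = -sqrt(-223258 + (-173995/36 - 192151/54)) = -sqrt(-223258 - 906287/108) = -sqrt(-25018151/108) = -I*sqrt(75054453)/18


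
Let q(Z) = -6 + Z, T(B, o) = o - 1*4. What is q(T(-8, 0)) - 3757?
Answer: -3767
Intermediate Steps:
T(B, o) = -4 + o (T(B, o) = o - 4 = -4 + o)
q(T(-8, 0)) - 3757 = (-6 + (-4 + 0)) - 3757 = (-6 - 4) - 3757 = -10 - 3757 = -3767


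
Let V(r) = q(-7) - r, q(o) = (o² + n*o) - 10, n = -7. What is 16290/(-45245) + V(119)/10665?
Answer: -35027089/96507585 ≈ -0.36295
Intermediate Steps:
q(o) = -10 + o² - 7*o (q(o) = (o² - 7*o) - 10 = -10 + o² - 7*o)
V(r) = 88 - r (V(r) = (-10 + (-7)² - 7*(-7)) - r = (-10 + 49 + 49) - r = 88 - r)
16290/(-45245) + V(119)/10665 = 16290/(-45245) + (88 - 1*119)/10665 = 16290*(-1/45245) + (88 - 119)*(1/10665) = -3258/9049 - 31*1/10665 = -3258/9049 - 31/10665 = -35027089/96507585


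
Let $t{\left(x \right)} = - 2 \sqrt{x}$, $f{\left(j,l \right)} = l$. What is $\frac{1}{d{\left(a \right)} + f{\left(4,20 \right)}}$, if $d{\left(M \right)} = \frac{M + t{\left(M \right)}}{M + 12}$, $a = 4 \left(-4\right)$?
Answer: $\frac{6}{145} - \frac{i}{290} \approx 0.041379 - 0.0034483 i$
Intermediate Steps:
$a = -16$
$d{\left(M \right)} = \frac{M - 2 \sqrt{M}}{12 + M}$ ($d{\left(M \right)} = \frac{M - 2 \sqrt{M}}{M + 12} = \frac{M - 2 \sqrt{M}}{12 + M}$)
$\frac{1}{d{\left(a \right)} + f{\left(4,20 \right)}} = \frac{1}{\frac{-16 - 2 \sqrt{-16}}{12 - 16} + 20} = \frac{1}{\frac{-16 - 2 \cdot 4 i}{-4} + 20} = \frac{1}{- \frac{-16 - 8 i}{4} + 20} = \frac{1}{\left(4 + 2 i\right) + 20} = \frac{1}{24 + 2 i} = \frac{24 - 2 i}{580}$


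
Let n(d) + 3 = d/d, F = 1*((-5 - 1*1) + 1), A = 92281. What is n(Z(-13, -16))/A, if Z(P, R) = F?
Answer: -2/92281 ≈ -2.1673e-5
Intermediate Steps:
F = -5 (F = 1*((-5 - 1) + 1) = 1*(-6 + 1) = 1*(-5) = -5)
Z(P, R) = -5
n(d) = -2 (n(d) = -3 + d/d = -3 + 1 = -2)
n(Z(-13, -16))/A = -2/92281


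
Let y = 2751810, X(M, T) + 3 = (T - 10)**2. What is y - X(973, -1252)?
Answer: 1159169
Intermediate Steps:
X(M, T) = -3 + (-10 + T)**2 (X(M, T) = -3 + (T - 10)**2 = -3 + (-10 + T)**2)
y - X(973, -1252) = 2751810 - (-3 + (-10 - 1252)**2) = 2751810 - (-3 + (-1262)**2) = 2751810 - (-3 + 1592644) = 2751810 - 1*1592641 = 2751810 - 1592641 = 1159169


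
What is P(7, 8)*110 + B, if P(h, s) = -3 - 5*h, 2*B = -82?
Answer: -4221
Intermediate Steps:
B = -41 (B = (1/2)*(-82) = -41)
P(7, 8)*110 + B = (-3 - 5*7)*110 - 41 = (-3 - 35)*110 - 41 = -38*110 - 41 = -4180 - 41 = -4221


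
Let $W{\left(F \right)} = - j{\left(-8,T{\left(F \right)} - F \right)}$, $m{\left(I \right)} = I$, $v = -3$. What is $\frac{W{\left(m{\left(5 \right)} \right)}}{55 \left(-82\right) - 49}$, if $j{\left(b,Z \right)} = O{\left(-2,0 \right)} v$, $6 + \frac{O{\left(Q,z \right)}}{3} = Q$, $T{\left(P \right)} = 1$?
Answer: $\frac{72}{4559} \approx 0.015793$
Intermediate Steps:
$O{\left(Q,z \right)} = -18 + 3 Q$
$j{\left(b,Z \right)} = 72$ ($j{\left(b,Z \right)} = \left(-18 + 3 \left(-2\right)\right) \left(-3\right) = \left(-18 - 6\right) \left(-3\right) = \left(-24\right) \left(-3\right) = 72$)
$W{\left(F \right)} = -72$ ($W{\left(F \right)} = \left(-1\right) 72 = -72$)
$\frac{W{\left(m{\left(5 \right)} \right)}}{55 \left(-82\right) - 49} = - \frac{72}{55 \left(-82\right) - 49} = - \frac{72}{-4510 - 49} = - \frac{72}{-4559} = \left(-72\right) \left(- \frac{1}{4559}\right) = \frac{72}{4559}$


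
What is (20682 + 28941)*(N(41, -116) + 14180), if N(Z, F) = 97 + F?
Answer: 702711303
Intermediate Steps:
(20682 + 28941)*(N(41, -116) + 14180) = (20682 + 28941)*((97 - 116) + 14180) = 49623*(-19 + 14180) = 49623*14161 = 702711303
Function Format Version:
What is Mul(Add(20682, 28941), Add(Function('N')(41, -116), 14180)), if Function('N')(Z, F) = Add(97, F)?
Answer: 702711303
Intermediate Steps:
Mul(Add(20682, 28941), Add(Function('N')(41, -116), 14180)) = Mul(Add(20682, 28941), Add(Add(97, -116), 14180)) = Mul(49623, Add(-19, 14180)) = Mul(49623, 14161) = 702711303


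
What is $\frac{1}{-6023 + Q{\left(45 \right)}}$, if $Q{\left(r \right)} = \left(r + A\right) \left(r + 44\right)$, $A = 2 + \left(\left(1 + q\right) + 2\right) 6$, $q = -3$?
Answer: $- \frac{1}{1840} \approx -0.00054348$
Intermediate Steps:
$A = 2$ ($A = 2 + \left(\left(1 - 3\right) + 2\right) 6 = 2 + \left(-2 + 2\right) 6 = 2 + 0 \cdot 6 = 2 + 0 = 2$)
$Q{\left(r \right)} = \left(2 + r\right) \left(44 + r\right)$ ($Q{\left(r \right)} = \left(r + 2\right) \left(r + 44\right) = \left(2 + r\right) \left(44 + r\right)$)
$\frac{1}{-6023 + Q{\left(45 \right)}} = \frac{1}{-6023 + \left(88 + 45^{2} + 46 \cdot 45\right)} = \frac{1}{-6023 + \left(88 + 2025 + 2070\right)} = \frac{1}{-6023 + 4183} = \frac{1}{-1840} = - \frac{1}{1840}$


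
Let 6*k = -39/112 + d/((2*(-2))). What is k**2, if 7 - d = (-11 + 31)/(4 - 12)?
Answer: 93025/451584 ≈ 0.20600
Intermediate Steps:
d = 19/2 (d = 7 - (-11 + 31)/(4 - 12) = 7 - 20/(-8) = 7 - 20*(-1)/8 = 7 - 1*(-5/2) = 7 + 5/2 = 19/2 ≈ 9.5000)
k = -305/672 (k = (-39/112 + 19/(2*((2*(-2)))))/6 = (-39*1/112 + (19/2)/(-4))/6 = (-39/112 + (19/2)*(-1/4))/6 = (-39/112 - 19/8)/6 = (1/6)*(-305/112) = -305/672 ≈ -0.45387)
k**2 = (-305/672)**2 = 93025/451584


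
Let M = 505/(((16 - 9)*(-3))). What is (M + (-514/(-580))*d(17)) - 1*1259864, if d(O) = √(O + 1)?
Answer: -26457649/21 + 771*√2/290 ≈ -1.2599e+6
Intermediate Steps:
M = -505/21 (M = 505/((7*(-3))) = 505/(-21) = 505*(-1/21) = -505/21 ≈ -24.048)
d(O) = √(1 + O)
(M + (-514/(-580))*d(17)) - 1*1259864 = (-505/21 + (-514/(-580))*√(1 + 17)) - 1*1259864 = (-505/21 + (-514*(-1/580))*√18) - 1259864 = (-505/21 + 257*(3*√2)/290) - 1259864 = (-505/21 + 771*√2/290) - 1259864 = -26457649/21 + 771*√2/290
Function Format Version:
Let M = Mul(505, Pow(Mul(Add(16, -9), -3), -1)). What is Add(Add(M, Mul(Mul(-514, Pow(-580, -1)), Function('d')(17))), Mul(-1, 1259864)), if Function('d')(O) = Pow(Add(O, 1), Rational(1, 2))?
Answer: Add(Rational(-26457649, 21), Mul(Rational(771, 290), Pow(2, Rational(1, 2)))) ≈ -1.2599e+6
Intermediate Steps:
M = Rational(-505, 21) (M = Mul(505, Pow(Mul(7, -3), -1)) = Mul(505, Pow(-21, -1)) = Mul(505, Rational(-1, 21)) = Rational(-505, 21) ≈ -24.048)
Function('d')(O) = Pow(Add(1, O), Rational(1, 2))
Add(Add(M, Mul(Mul(-514, Pow(-580, -1)), Function('d')(17))), Mul(-1, 1259864)) = Add(Add(Rational(-505, 21), Mul(Mul(-514, Pow(-580, -1)), Pow(Add(1, 17), Rational(1, 2)))), Mul(-1, 1259864)) = Add(Add(Rational(-505, 21), Mul(Mul(-514, Rational(-1, 580)), Pow(18, Rational(1, 2)))), -1259864) = Add(Add(Rational(-505, 21), Mul(Rational(257, 290), Mul(3, Pow(2, Rational(1, 2))))), -1259864) = Add(Add(Rational(-505, 21), Mul(Rational(771, 290), Pow(2, Rational(1, 2)))), -1259864) = Add(Rational(-26457649, 21), Mul(Rational(771, 290), Pow(2, Rational(1, 2))))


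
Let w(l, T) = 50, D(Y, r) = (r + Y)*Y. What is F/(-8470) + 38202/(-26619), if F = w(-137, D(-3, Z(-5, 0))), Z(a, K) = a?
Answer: -10830063/7515431 ≈ -1.4410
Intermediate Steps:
D(Y, r) = Y*(Y + r) (D(Y, r) = (Y + r)*Y = Y*(Y + r))
F = 50
F/(-8470) + 38202/(-26619) = 50/(-8470) + 38202/(-26619) = 50*(-1/8470) + 38202*(-1/26619) = -5/847 - 12734/8873 = -10830063/7515431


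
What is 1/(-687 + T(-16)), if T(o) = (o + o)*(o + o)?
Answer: 1/337 ≈ 0.0029674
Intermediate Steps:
T(o) = 4*o² (T(o) = (2*o)*(2*o) = 4*o²)
1/(-687 + T(-16)) = 1/(-687 + 4*(-16)²) = 1/(-687 + 4*256) = 1/(-687 + 1024) = 1/337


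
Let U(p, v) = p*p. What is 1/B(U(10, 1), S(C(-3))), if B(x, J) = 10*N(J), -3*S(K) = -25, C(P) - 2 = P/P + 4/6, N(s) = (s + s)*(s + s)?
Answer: 9/25000 ≈ 0.00036000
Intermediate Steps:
N(s) = 4*s**2 (N(s) = (2*s)*(2*s) = 4*s**2)
C(P) = 11/3 (C(P) = 2 + (P/P + 4/6) = 2 + (1 + 4*(1/6)) = 2 + (1 + 2/3) = 2 + 5/3 = 11/3)
S(K) = 25/3 (S(K) = -1/3*(-25) = 25/3)
U(p, v) = p**2
B(x, J) = 40*J**2 (B(x, J) = 10*(4*J**2) = 40*J**2)
1/B(U(10, 1), S(C(-3))) = 1/(40*(25/3)**2) = 1/(40*(625/9)) = 1/(25000/9) = 9/25000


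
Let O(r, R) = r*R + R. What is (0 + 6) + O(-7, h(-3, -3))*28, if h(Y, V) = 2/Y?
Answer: 118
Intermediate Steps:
O(r, R) = R + R*r (O(r, R) = R*r + R = R + R*r)
(0 + 6) + O(-7, h(-3, -3))*28 = (0 + 6) + ((2/(-3))*(1 - 7))*28 = 6 + ((2*(-⅓))*(-6))*28 = 6 - ⅔*(-6)*28 = 6 + 4*28 = 6 + 112 = 118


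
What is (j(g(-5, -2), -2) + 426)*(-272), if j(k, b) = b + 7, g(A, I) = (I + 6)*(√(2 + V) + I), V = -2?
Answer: -117232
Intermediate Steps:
g(A, I) = I*(6 + I) (g(A, I) = (I + 6)*(√(2 - 2) + I) = (6 + I)*(√0 + I) = (6 + I)*(0 + I) = (6 + I)*I = I*(6 + I))
j(k, b) = 7 + b
(j(g(-5, -2), -2) + 426)*(-272) = ((7 - 2) + 426)*(-272) = (5 + 426)*(-272) = 431*(-272) = -117232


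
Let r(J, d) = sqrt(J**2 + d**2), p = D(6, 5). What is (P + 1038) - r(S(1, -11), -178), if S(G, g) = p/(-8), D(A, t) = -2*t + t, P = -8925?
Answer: -7887 - sqrt(2027801)/8 ≈ -8065.0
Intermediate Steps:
D(A, t) = -t
p = -5 (p = -1*5 = -5)
S(G, g) = 5/8 (S(G, g) = -5/(-8) = -5*(-1/8) = 5/8)
(P + 1038) - r(S(1, -11), -178) = (-8925 + 1038) - sqrt((5/8)**2 + (-178)**2) = -7887 - sqrt(25/64 + 31684) = -7887 - sqrt(2027801/64) = -7887 - sqrt(2027801)/8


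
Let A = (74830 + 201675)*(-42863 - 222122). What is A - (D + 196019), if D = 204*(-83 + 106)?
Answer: -73269878136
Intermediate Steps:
D = 4692 (D = 204*23 = 4692)
A = -73269677425 (A = 276505*(-264985) = -73269677425)
A - (D + 196019) = -73269677425 - (4692 + 196019) = -73269677425 - 1*200711 = -73269677425 - 200711 = -73269878136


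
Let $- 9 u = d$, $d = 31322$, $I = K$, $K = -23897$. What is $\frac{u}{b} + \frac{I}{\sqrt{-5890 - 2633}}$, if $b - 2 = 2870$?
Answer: $- \frac{15661}{12924} + \frac{23897 i \sqrt{947}}{2841} \approx -1.2118 + 258.85 i$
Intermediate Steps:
$b = 2872$ ($b = 2 + 2870 = 2872$)
$I = -23897$
$u = - \frac{31322}{9}$ ($u = \left(- \frac{1}{9}\right) 31322 = - \frac{31322}{9} \approx -3480.2$)
$\frac{u}{b} + \frac{I}{\sqrt{-5890 - 2633}} = - \frac{31322}{9 \cdot 2872} - \frac{23897}{\sqrt{-5890 - 2633}} = \left(- \frac{31322}{9}\right) \frac{1}{2872} - \frac{23897}{\sqrt{-8523}} = - \frac{15661}{12924} - \frac{23897}{3 i \sqrt{947}} = - \frac{15661}{12924} - 23897 \left(- \frac{i \sqrt{947}}{2841}\right) = - \frac{15661}{12924} + \frac{23897 i \sqrt{947}}{2841}$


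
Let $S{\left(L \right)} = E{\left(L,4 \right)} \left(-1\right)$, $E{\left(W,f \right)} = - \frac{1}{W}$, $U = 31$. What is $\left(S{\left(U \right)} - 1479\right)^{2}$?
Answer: $\frac{2102039104}{961} \approx 2.1873 \cdot 10^{6}$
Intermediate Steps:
$S{\left(L \right)} = \frac{1}{L}$ ($S{\left(L \right)} = - \frac{1}{L} \left(-1\right) = \frac{1}{L}$)
$\left(S{\left(U \right)} - 1479\right)^{2} = \left(\frac{1}{31} - 1479\right)^{2} = \left(- \frac{45848}{31}\right)^{2} = \frac{2102039104}{961}$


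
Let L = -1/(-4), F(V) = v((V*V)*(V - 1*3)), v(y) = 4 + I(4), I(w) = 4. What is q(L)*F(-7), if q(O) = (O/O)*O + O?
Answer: 4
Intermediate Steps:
v(y) = 8 (v(y) = 4 + 4 = 8)
F(V) = 8
L = 1/4 (L = -1*(-1/4) = 1/4 ≈ 0.25000)
q(O) = 2*O (q(O) = 1*O + O = O + O = 2*O)
q(L)*F(-7) = (2*(1/4))*8 = (1/2)*8 = 4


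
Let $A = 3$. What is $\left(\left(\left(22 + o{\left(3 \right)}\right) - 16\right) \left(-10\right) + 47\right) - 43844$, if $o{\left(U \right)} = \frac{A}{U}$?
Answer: $-43867$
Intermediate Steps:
$o{\left(U \right)} = \frac{3}{U}$
$\left(\left(\left(22 + o{\left(3 \right)}\right) - 16\right) \left(-10\right) + 47\right) - 43844 = \left(\left(\left(22 + \frac{3}{3}\right) - 16\right) \left(-10\right) + 47\right) - 43844 = \left(\left(\left(22 + 3 \cdot \frac{1}{3}\right) - 16\right) \left(-10\right) + 47\right) - 43844 = \left(\left(\left(22 + 1\right) - 16\right) \left(-10\right) + 47\right) - 43844 = \left(\left(23 - 16\right) \left(-10\right) + 47\right) - 43844 = \left(7 \left(-10\right) + 47\right) - 43844 = \left(-70 + 47\right) - 43844 = -23 - 43844 = -43867$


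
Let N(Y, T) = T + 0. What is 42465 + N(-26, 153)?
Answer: 42618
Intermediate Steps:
N(Y, T) = T
42465 + N(-26, 153) = 42465 + 153 = 42618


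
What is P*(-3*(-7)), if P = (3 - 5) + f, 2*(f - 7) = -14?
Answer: -42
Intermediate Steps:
f = 0 (f = 7 + (1/2)*(-14) = 7 - 7 = 0)
P = -2 (P = (3 - 5) + 0 = -2 + 0 = -2)
P*(-3*(-7)) = -(-6)*(-7) = -2*21 = -42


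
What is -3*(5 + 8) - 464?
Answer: -503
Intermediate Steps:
-3*(5 + 8) - 464 = -3*13 - 464 = -39 - 464 = -503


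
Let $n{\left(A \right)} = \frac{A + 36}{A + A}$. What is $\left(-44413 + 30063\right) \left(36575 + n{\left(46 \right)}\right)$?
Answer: $- \frac{12071872925}{23} \approx -5.2486 \cdot 10^{8}$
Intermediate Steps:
$n{\left(A \right)} = \frac{36 + A}{2 A}$
$\left(-44413 + 30063\right) \left(36575 + n{\left(46 \right)}\right) = \left(-44413 + 30063\right) \left(36575 + \frac{36 + 46}{2 \cdot 46}\right) = - 14350 \left(36575 + \frac{1}{2} \cdot \frac{1}{46} \cdot 82\right) = - 14350 \left(36575 + \frac{41}{46}\right) = \left(-14350\right) \frac{1682491}{46} = - \frac{12071872925}{23}$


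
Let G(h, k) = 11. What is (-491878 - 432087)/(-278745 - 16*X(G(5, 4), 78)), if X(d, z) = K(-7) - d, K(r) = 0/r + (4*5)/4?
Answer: 131995/39807 ≈ 3.3159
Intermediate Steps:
K(r) = 5 (K(r) = 0 + 20*(¼) = 0 + 5 = 5)
X(d, z) = 5 - d
(-491878 - 432087)/(-278745 - 16*X(G(5, 4), 78)) = (-491878 - 432087)/(-278745 - 16*(5 - 1*11)) = -923965/(-278745 - 16*(5 - 11)) = -923965/(-278745 - 16*(-6)) = -923965/(-278745 + 96) = -923965/(-278649) = -923965*(-1/278649) = 131995/39807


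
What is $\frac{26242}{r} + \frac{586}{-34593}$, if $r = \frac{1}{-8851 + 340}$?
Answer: $- \frac{7726196486152}{34593} \approx -2.2335 \cdot 10^{8}$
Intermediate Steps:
$r = - \frac{1}{8511}$ ($r = \frac{1}{-8511} = - \frac{1}{8511} \approx -0.00011749$)
$\frac{26242}{r} + \frac{586}{-34593} = \frac{26242}{- \frac{1}{8511}} + \frac{586}{-34593} = 26242 \left(-8511\right) + 586 \left(- \frac{1}{34593}\right) = -223345662 - \frac{586}{34593} = - \frac{7726196486152}{34593}$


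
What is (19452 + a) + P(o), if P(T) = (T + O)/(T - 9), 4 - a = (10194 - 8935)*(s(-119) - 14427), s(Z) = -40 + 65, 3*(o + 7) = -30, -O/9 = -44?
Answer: 471940545/26 ≈ 1.8152e+7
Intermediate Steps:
O = 396 (O = -9*(-44) = 396)
o = -17 (o = -7 + (1/3)*(-30) = -7 - 10 = -17)
s(Z) = 25
a = 18132122 (a = 4 - (10194 - 8935)*(25 - 14427) = 4 - 1259*(-14402) = 4 - 1*(-18132118) = 4 + 18132118 = 18132122)
P(T) = (396 + T)/(-9 + T) (P(T) = (T + 396)/(T - 9) = (396 + T)/(-9 + T))
(19452 + a) + P(o) = (19452 + 18132122) + (396 - 17)/(-9 - 17) = 18151574 + 379/(-26) = 18151574 - 1/26*379 = 18151574 - 379/26 = 471940545/26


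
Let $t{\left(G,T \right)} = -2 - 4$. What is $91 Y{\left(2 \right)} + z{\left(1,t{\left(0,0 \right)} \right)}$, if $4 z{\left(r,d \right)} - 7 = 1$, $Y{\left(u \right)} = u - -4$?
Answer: $548$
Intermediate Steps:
$Y{\left(u \right)} = 4 + u$ ($Y{\left(u \right)} = u + 4 = 4 + u$)
$t{\left(G,T \right)} = -6$
$z{\left(r,d \right)} = 2$ ($z{\left(r,d \right)} = \frac{7}{4} + \frac{1}{4} \cdot 1 = \frac{7}{4} + \frac{1}{4} = 2$)
$91 Y{\left(2 \right)} + z{\left(1,t{\left(0,0 \right)} \right)} = 91 \left(4 + 2\right) + 2 = 91 \cdot 6 + 2 = 546 + 2 = 548$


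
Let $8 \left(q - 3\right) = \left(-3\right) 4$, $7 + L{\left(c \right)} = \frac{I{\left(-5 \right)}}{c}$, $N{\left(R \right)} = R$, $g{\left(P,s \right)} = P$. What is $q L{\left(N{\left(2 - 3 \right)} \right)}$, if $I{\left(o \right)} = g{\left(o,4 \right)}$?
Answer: $-3$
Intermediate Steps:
$I{\left(o \right)} = o$
$L{\left(c \right)} = -7 - \frac{5}{c}$
$q = \frac{3}{2}$ ($q = 3 + \frac{\left(-3\right) 4}{8} = 3 + \frac{1}{8} \left(-12\right) = 3 - \frac{3}{2} = \frac{3}{2} \approx 1.5$)
$q L{\left(N{\left(2 - 3 \right)} \right)} = \frac{3 \left(-7 - \frac{5}{2 - 3}\right)}{2} = \frac{3 \left(-7 - \frac{5}{-1}\right)}{2} = \frac{3 \left(-7 - -5\right)}{2} = \frac{3 \left(-7 + 5\right)}{2} = \frac{3}{2} \left(-2\right) = -3$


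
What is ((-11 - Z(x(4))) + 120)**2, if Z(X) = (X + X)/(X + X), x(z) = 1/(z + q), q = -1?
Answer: 11664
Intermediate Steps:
x(z) = 1/(-1 + z) (x(z) = 1/(z - 1) = 1/(-1 + z))
Z(X) = 1 (Z(X) = (2*X)/((2*X)) = (2*X)*(1/(2*X)) = 1)
((-11 - Z(x(4))) + 120)**2 = ((-11 - 1*1) + 120)**2 = ((-11 - 1) + 120)**2 = (-12 + 120)**2 = 108**2 = 11664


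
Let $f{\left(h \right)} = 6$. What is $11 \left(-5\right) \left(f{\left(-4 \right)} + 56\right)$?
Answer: $-3410$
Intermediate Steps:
$11 \left(-5\right) \left(f{\left(-4 \right)} + 56\right) = 11 \left(-5\right) \left(6 + 56\right) = \left(-55\right) 62 = -3410$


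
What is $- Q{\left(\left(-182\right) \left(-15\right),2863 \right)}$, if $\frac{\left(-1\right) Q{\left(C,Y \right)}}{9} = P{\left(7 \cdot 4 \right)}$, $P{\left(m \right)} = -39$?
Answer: $-351$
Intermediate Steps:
$Q{\left(C,Y \right)} = 351$ ($Q{\left(C,Y \right)} = \left(-9\right) \left(-39\right) = 351$)
$- Q{\left(\left(-182\right) \left(-15\right),2863 \right)} = \left(-1\right) 351 = -351$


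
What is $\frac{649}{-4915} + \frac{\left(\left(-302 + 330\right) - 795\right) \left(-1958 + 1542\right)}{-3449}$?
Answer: $- \frac{1570477281}{16951835} \approx -92.644$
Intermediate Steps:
$\frac{649}{-4915} + \frac{\left(\left(-302 + 330\right) - 795\right) \left(-1958 + 1542\right)}{-3449} = 649 \left(- \frac{1}{4915}\right) + \left(28 - 795\right) \left(-416\right) \left(- \frac{1}{3449}\right) = - \frac{649}{4915} + \left(-767\right) \left(-416\right) \left(- \frac{1}{3449}\right) = - \frac{649}{4915} + 319072 \left(- \frac{1}{3449}\right) = - \frac{649}{4915} - \frac{319072}{3449} = - \frac{1570477281}{16951835}$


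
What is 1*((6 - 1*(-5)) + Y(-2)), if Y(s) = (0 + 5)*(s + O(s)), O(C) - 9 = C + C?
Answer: 26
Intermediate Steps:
O(C) = 9 + 2*C (O(C) = 9 + (C + C) = 9 + 2*C)
Y(s) = 45 + 15*s (Y(s) = (0 + 5)*(s + (9 + 2*s)) = 5*(9 + 3*s) = 45 + 15*s)
1*((6 - 1*(-5)) + Y(-2)) = 1*((6 - 1*(-5)) + (45 + 15*(-2))) = 1*((6 + 5) + (45 - 30)) = 1*(11 + 15) = 1*26 = 26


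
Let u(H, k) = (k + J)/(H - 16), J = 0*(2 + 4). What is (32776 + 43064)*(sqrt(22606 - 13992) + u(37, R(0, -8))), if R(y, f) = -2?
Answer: -50560/7 + 75840*sqrt(8614) ≈ 7.0316e+6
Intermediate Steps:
J = 0 (J = 0*6 = 0)
u(H, k) = k/(-16 + H) (u(H, k) = (k + 0)/(H - 16) = k/(-16 + H))
(32776 + 43064)*(sqrt(22606 - 13992) + u(37, R(0, -8))) = (32776 + 43064)*(sqrt(22606 - 13992) - 2/(-16 + 37)) = 75840*(sqrt(8614) - 2/21) = 75840*(-2/21 + sqrt(8614)) = -50560/7 + 75840*sqrt(8614)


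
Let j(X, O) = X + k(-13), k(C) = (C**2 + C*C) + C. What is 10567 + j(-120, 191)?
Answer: 10772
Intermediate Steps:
k(C) = C + 2*C**2 (k(C) = (C**2 + C**2) + C = 2*C**2 + C = C + 2*C**2)
j(X, O) = 325 + X (j(X, O) = X - 13*(1 + 2*(-13)) = X - 13*(1 - 26) = X - 13*(-25) = X + 325 = 325 + X)
10567 + j(-120, 191) = 10567 + (325 - 120) = 10567 + 205 = 10772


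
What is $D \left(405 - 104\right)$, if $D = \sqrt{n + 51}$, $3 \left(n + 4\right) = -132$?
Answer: $301 \sqrt{3} \approx 521.35$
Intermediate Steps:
$n = -48$ ($n = -4 + \frac{1}{3} \left(-132\right) = -4 - 44 = -48$)
$D = \sqrt{3}$ ($D = \sqrt{-48 + 51} = \sqrt{3} \approx 1.732$)
$D \left(405 - 104\right) = \sqrt{3} \left(405 - 104\right) = \sqrt{3} \cdot 301 = 301 \sqrt{3}$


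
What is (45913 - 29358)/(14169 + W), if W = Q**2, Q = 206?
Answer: 3311/11321 ≈ 0.29247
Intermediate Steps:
W = 42436 (W = 206**2 = 42436)
(45913 - 29358)/(14169 + W) = (45913 - 29358)/(14169 + 42436) = 16555/56605 = 16555*(1/56605) = 3311/11321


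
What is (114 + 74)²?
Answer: 35344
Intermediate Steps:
(114 + 74)² = 188² = 35344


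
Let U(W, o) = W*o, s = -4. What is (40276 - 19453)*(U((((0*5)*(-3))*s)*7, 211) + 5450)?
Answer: 113485350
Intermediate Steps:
(40276 - 19453)*(U((((0*5)*(-3))*s)*7, 211) + 5450) = (40276 - 19453)*(((((0*5)*(-3))*(-4))*7)*211 + 5450) = 20823*((((0*(-3))*(-4))*7)*211 + 5450) = 20823*(((0*(-4))*7)*211 + 5450) = 20823*((0*7)*211 + 5450) = 20823*(0*211 + 5450) = 20823*(0 + 5450) = 20823*5450 = 113485350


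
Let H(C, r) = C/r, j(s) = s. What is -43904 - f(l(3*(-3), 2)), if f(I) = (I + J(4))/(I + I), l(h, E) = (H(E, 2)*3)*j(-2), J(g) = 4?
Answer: -263425/6 ≈ -43904.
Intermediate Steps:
l(h, E) = -3*E (l(h, E) = ((E/2)*3)*(-2) = (3*E/2)*(-2) = -3*E)
f(I) = (4 + I)/(2*I) (f(I) = (I + 4)/(I + I) = (4 + I)/((2*I)) = (4 + I)*(1/(2*I)) = (4 + I)/(2*I))
-43904 - f(l(3*(-3), 2)) = -43904 - (4 - 3*2)/(2*((-3*2))) = -43904 - (4 - 6)/(2*(-6)) = -43904 - (-1)*(-2)/(2*6) = -43904 - 1*1/6 = -43904 - 1/6 = -263425/6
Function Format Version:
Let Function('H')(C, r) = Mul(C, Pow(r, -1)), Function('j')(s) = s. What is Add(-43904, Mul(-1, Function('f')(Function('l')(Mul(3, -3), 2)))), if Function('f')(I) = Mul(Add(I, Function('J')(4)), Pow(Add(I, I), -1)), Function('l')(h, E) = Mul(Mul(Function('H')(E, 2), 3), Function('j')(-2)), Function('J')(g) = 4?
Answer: Rational(-263425, 6) ≈ -43904.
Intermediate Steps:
Function('l')(h, E) = Mul(-3, E) (Function('l')(h, E) = Mul(Mul(Mul(E, Pow(2, -1)), 3), -2) = Mul(Mul(Mul(E, Rational(1, 2)), 3), -2) = Mul(Mul(Mul(Rational(1, 2), E), 3), -2) = Mul(Mul(Rational(3, 2), E), -2) = Mul(-3, E))
Function('f')(I) = Mul(Rational(1, 2), Pow(I, -1), Add(4, I)) (Function('f')(I) = Mul(Add(I, 4), Pow(Add(I, I), -1)) = Mul(Add(4, I), Pow(Mul(2, I), -1)) = Mul(Add(4, I), Mul(Rational(1, 2), Pow(I, -1))) = Mul(Rational(1, 2), Pow(I, -1), Add(4, I)))
Add(-43904, Mul(-1, Function('f')(Function('l')(Mul(3, -3), 2)))) = Add(-43904, Mul(-1, Mul(Rational(1, 2), Pow(Mul(-3, 2), -1), Add(4, Mul(-3, 2))))) = Add(-43904, Mul(-1, Mul(Rational(1, 2), Pow(-6, -1), Add(4, -6)))) = Add(-43904, Mul(-1, Mul(Rational(1, 2), Rational(-1, 6), -2))) = Add(-43904, Mul(-1, Rational(1, 6))) = Add(-43904, Rational(-1, 6)) = Rational(-263425, 6)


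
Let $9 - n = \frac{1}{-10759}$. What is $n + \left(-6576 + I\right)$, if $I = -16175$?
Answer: $- \frac{244681177}{10759} \approx -22742.0$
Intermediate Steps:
$n = \frac{96832}{10759}$ ($n = 9 - \frac{1}{-10759} = 9 - - \frac{1}{10759} = 9 + \frac{1}{10759} = \frac{96832}{10759} \approx 9.0001$)
$n + \left(-6576 + I\right) = \frac{96832}{10759} - 22751 = - \frac{244681177}{10759}$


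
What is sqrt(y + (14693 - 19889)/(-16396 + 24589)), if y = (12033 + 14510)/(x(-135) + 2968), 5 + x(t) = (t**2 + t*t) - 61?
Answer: sqrt(116370707696482)/53735156 ≈ 0.20075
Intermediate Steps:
x(t) = -66 + 2*t**2 (x(t) = -5 + ((t**2 + t*t) - 61) = -5 + ((t**2 + t**2) - 61) = -5 + (2*t**2 - 61) = -5 + (-61 + 2*t**2) = -66 + 2*t**2)
y = 26543/39352 (y = (12033 + 14510)/((-66 + 2*(-135)**2) + 2968) = 26543/((-66 + 2*18225) + 2968) = 26543/((-66 + 36450) + 2968) = 26543/(36384 + 2968) = 26543/39352 ≈ 0.67450)
sqrt(y + (14693 - 19889)/(-16396 + 24589)) = sqrt(26543/39352 + (14693 - 19889)/(-16396 + 24589)) = sqrt(26543/39352 - 5196/8193) = sqrt(26543/39352 - 5196*1/8193) = sqrt(26543/39352 - 1732/2731) = sqrt(4331269/107470312) = sqrt(116370707696482)/53735156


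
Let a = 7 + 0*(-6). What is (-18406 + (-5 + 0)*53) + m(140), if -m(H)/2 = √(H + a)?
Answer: -18671 - 14*√3 ≈ -18695.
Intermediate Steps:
a = 7 (a = 7 + 0 = 7)
m(H) = -2*√(7 + H) (m(H) = -2*√(H + 7) = -2*√(7 + H))
(-18406 + (-5 + 0)*53) + m(140) = (-18406 + (-5 + 0)*53) - 2*√(7 + 140) = (-18406 - 5*53) - 14*√3 = (-18406 - 265) - 14*√3 = -18671 - 14*√3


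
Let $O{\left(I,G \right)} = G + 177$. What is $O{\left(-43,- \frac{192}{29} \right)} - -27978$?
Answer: $\frac{816303}{29} \approx 28148.0$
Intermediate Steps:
$O{\left(I,G \right)} = 177 + G$
$O{\left(-43,- \frac{192}{29} \right)} - -27978 = \left(177 - \frac{192}{29}\right) - -27978 = \left(177 - \frac{192}{29}\right) + 27978 = \frac{4941}{29} + 27978 = \frac{816303}{29}$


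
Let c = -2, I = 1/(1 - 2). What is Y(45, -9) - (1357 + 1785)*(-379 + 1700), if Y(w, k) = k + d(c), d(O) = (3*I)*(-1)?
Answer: -4150588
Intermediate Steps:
I = -1 (I = 1/(-1) = -1)
d(O) = 3 (d(O) = (3*(-1))*(-1) = -3*(-1) = 3)
Y(w, k) = 3 + k (Y(w, k) = k + 3 = 3 + k)
Y(45, -9) - (1357 + 1785)*(-379 + 1700) = (3 - 9) - (1357 + 1785)*(-379 + 1700) = -6 - 3142*1321 = -6 - 1*4150582 = -6 - 4150582 = -4150588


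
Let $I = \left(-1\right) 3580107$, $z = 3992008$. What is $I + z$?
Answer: $411901$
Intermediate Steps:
$I = -3580107$
$I + z = -3580107 + 3992008 = 411901$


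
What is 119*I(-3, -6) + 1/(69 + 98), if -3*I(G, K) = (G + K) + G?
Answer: 79493/167 ≈ 476.01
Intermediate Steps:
I(G, K) = -2*G/3 - K/3 (I(G, K) = -((G + K) + G)/3 = -(K + 2*G)/3 = -2*G/3 - K/3)
119*I(-3, -6) + 1/(69 + 98) = 119*(-⅔*(-3) - ⅓*(-6)) + 1/(69 + 98) = 119*(2 + 2) + 1/167 = 119*4 + 1/167 = 476 + 1/167 = 79493/167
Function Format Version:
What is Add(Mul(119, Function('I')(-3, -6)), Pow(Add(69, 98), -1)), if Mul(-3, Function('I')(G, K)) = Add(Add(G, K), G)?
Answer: Rational(79493, 167) ≈ 476.01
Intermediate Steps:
Function('I')(G, K) = Add(Mul(Rational(-2, 3), G), Mul(Rational(-1, 3), K)) (Function('I')(G, K) = Mul(Rational(-1, 3), Add(Add(G, K), G)) = Mul(Rational(-1, 3), Add(K, Mul(2, G))) = Add(Mul(Rational(-2, 3), G), Mul(Rational(-1, 3), K)))
Add(Mul(119, Function('I')(-3, -6)), Pow(Add(69, 98), -1)) = Add(Mul(119, Add(Mul(Rational(-2, 3), -3), Mul(Rational(-1, 3), -6))), Pow(Add(69, 98), -1)) = Add(Mul(119, Add(2, 2)), Pow(167, -1)) = Add(Mul(119, 4), Rational(1, 167)) = Add(476, Rational(1, 167)) = Rational(79493, 167)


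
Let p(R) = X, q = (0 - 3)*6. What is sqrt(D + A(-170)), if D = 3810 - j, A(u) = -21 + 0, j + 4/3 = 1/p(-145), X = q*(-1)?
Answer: 5*sqrt(5458)/6 ≈ 61.565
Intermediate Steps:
q = -18 (q = -3*6 = -18)
X = 18 (X = -18*(-1) = 18)
p(R) = 18
j = -23/18 (j = -4/3 + 1/18 = -23/18 ≈ -1.2778)
A(u) = -21
D = 68603/18 (D = 3810 - 1*(-23/18) = 3810 + 23/18 = 68603/18 ≈ 3811.3)
sqrt(D + A(-170)) = sqrt(68603/18 - 21) = sqrt(68225/18) = 5*sqrt(5458)/6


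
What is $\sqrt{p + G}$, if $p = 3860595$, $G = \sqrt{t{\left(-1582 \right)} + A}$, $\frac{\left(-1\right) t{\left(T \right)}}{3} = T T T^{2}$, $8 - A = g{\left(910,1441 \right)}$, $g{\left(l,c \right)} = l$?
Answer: $\sqrt{3860595 + i \sqrt{18790882261430}} \approx 2198.3 + 985.94 i$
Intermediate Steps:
$A = -902$ ($A = 8 - 910 = -902$)
$t{\left(T \right)} = - 3 T^{4}$ ($t{\left(T \right)} = - 3 T T T^{2} = - 3 T^{2} T^{2} = - 3 T^{4}$)
$G = i \sqrt{18790882261430}$ ($G = \sqrt{- 3 \left(-1582\right)^{4} - 902} = \sqrt{\left(-3\right) 6263627420176 - 902} = \sqrt{-18790882260528 - 902} = \sqrt{-18790882261430} = i \sqrt{18790882261430} \approx 4.3348 \cdot 10^{6} i$)
$\sqrt{p + G} = \sqrt{3860595 + i \sqrt{18790882261430}}$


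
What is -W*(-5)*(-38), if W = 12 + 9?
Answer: -3990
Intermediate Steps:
W = 21
-W*(-5)*(-38) = -21*(-5)*(-38) = -(-105)*(-38) = -1*3990 = -3990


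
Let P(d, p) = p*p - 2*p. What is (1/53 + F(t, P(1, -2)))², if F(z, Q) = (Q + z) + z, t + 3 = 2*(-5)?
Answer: 908209/2809 ≈ 323.32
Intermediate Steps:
P(d, p) = p² - 2*p
t = -13 (t = -3 + 2*(-5) = -3 - 10 = -13)
F(z, Q) = Q + 2*z
(1/53 + F(t, P(1, -2)))² = (1/53 + (-2*(-2 - 2) + 2*(-13)))² = (1/53 + (-2*(-4) - 26))² = (1/53 + (8 - 26))² = (1/53 - 18)² = (-953/53)² = 908209/2809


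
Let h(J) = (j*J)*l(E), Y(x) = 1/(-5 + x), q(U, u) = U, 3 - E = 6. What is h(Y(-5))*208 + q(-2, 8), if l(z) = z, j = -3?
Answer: -946/5 ≈ -189.20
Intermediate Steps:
E = -3 (E = 3 - 1*6 = 3 - 6 = -3)
h(J) = 9*J (h(J) = -3*J*(-3) = 9*J)
h(Y(-5))*208 + q(-2, 8) = (9/(-5 - 5))*208 - 2 = (9/(-10))*208 - 2 = (9*(-⅒))*208 - 2 = -9/10*208 - 2 = -936/5 - 2 = -946/5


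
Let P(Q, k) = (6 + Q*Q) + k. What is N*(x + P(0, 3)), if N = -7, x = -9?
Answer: 0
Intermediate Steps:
P(Q, k) = 6 + k + Q² (P(Q, k) = (6 + Q²) + k = 6 + k + Q²)
N*(x + P(0, 3)) = -7*(-9 + (6 + 3 + 0²)) = -7*(-9 + (6 + 3 + 0)) = -7*(-9 + 9) = -7*0 = 0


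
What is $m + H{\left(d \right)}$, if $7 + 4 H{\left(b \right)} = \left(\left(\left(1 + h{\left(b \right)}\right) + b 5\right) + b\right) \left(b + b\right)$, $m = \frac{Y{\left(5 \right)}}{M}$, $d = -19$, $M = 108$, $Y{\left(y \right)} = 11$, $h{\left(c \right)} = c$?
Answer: $\frac{67627}{54} \approx 1252.4$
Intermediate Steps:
$m = \frac{11}{108} \approx 0.10185$
$H{\left(b \right)} = - \frac{7}{4} + \frac{b \left(1 + 7 b\right)}{2}$ ($H{\left(b \right)} = - \frac{7}{4} + \frac{\left(\left(\left(1 + b\right) + b 5\right) + b\right) \left(b + b\right)}{4} = - \frac{7}{4} + \frac{\left(\left(\left(1 + b\right) + 5 b\right) + b\right) 2 b}{4} = - \frac{7}{4} + \frac{\left(\left(1 + 6 b\right) + b\right) 2 b}{4} = - \frac{7}{4} + \frac{\left(1 + 7 b\right) 2 b}{4} = - \frac{7}{4} + \frac{2 b \left(1 + 7 b\right)}{4} = - \frac{7}{4} + \frac{b \left(1 + 7 b\right)}{2}$)
$m + H{\left(d \right)} = \frac{11}{108} + \left(- \frac{7}{4} + \frac{1}{2} \left(-19\right) + \frac{7 \left(-19\right)^{2}}{2}\right) = \frac{11}{108} - - \frac{5009}{4} = \frac{11}{108} + \frac{5009}{4} = \frac{67627}{54}$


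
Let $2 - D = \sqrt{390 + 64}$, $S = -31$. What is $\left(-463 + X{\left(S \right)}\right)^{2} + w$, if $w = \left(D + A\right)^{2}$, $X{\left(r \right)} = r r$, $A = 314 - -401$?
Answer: $762547 - 1434 \sqrt{454} \approx 7.3199 \cdot 10^{5}$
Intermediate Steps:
$A = 715$ ($A = 314 + 401 = 715$)
$D = 2 - \sqrt{454}$ ($D = 2 - \sqrt{390 + 64} = 2 - \sqrt{454} \approx -19.307$)
$X{\left(r \right)} = r^{2}$
$w = \left(717 - \sqrt{454}\right)^{2}$ ($w = \left(\left(2 - \sqrt{454}\right) + 715\right)^{2} = \left(717 - \sqrt{454}\right)^{2} \approx 4.8399 \cdot 10^{5}$)
$\left(-463 + X{\left(S \right)}\right)^{2} + w = \left(-463 + \left(-31\right)^{2}\right)^{2} + \left(717 - \sqrt{454}\right)^{2} = \left(-463 + 961\right)^{2} + \left(717 - \sqrt{454}\right)^{2} = 498^{2} + \left(717 - \sqrt{454}\right)^{2} = 248004 + \left(717 - \sqrt{454}\right)^{2}$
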